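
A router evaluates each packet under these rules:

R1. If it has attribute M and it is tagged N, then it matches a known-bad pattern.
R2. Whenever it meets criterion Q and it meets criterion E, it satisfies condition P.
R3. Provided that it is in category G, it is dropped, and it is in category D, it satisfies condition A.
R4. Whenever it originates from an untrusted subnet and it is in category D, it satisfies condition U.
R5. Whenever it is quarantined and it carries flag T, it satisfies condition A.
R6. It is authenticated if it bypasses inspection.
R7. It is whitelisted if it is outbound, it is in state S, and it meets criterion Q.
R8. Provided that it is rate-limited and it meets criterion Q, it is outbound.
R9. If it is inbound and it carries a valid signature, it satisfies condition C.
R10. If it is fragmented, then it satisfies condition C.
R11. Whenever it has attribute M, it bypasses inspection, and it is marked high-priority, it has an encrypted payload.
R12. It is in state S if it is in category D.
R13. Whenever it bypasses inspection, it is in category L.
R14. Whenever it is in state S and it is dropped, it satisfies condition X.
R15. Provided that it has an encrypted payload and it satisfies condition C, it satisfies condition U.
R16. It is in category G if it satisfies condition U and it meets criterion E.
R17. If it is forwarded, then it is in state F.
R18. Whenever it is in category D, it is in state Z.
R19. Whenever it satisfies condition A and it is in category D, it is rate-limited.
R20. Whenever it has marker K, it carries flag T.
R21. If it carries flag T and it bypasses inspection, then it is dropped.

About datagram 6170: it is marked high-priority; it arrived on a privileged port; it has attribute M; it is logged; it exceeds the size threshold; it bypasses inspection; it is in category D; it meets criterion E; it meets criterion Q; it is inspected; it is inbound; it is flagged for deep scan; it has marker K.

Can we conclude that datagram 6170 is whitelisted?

No

Forward chaining from the given facts derives: satisfies condition P, is authenticated, has an encrypted payload, is in state S, is in category L, is in state Z, carries flag T, is dropped, satisfies condition X.
The only rule concluding "it is whitelisted" is R7, which needs "it is outbound"; that is never established.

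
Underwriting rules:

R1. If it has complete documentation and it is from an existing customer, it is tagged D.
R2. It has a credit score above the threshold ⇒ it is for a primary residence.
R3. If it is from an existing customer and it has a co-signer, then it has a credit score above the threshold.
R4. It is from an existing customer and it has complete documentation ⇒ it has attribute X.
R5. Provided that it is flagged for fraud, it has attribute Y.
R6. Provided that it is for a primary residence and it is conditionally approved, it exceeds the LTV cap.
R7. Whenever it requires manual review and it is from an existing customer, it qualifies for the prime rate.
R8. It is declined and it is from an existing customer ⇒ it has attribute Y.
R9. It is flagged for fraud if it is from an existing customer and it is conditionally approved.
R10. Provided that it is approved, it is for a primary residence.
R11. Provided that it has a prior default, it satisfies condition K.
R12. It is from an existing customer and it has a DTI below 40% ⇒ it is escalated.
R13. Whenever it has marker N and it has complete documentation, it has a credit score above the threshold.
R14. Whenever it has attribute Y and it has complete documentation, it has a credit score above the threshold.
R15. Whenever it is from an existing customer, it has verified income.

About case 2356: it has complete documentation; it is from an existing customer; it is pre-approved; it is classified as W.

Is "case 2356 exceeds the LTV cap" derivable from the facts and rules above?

No

Forward chaining from the given facts derives: is tagged D, has attribute X, has verified income.
The only rule concluding "it exceeds the LTV cap" is R6, which needs "it is for a primary residence"; that is never established.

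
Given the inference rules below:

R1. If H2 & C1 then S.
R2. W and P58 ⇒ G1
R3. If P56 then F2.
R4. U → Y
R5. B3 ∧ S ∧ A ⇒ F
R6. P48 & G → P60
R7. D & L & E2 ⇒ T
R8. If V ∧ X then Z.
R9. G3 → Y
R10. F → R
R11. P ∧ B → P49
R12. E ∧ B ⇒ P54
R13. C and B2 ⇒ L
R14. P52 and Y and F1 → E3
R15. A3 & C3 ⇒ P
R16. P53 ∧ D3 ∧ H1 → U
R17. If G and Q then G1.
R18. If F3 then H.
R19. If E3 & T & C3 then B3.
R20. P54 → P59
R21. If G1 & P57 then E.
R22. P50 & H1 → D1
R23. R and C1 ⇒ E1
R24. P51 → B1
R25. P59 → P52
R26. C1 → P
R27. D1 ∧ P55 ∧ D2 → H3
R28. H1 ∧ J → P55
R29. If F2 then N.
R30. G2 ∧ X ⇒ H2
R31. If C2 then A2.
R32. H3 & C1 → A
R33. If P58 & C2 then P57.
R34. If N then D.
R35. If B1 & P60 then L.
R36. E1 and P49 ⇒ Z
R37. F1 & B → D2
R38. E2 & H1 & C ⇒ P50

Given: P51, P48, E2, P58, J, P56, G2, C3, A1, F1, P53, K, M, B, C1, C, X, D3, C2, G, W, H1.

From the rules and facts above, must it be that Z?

Yes

G1  (by R2: W, P58)
F2  (by R3: P56)
P60  (by R6: P48, G)
U  (by R16: P53, D3, H1)
B1  (by R24: P51)
P  (by R26: C1)
P55  (by R28: H1, J)
N  (by R29: F2)
H2  (by R30: G2, X)
P57  (by R33: P58, C2)
D  (by R34: N)
L  (by R35: B1, P60)
D2  (by R37: F1, B)
P50  (by R38: E2, H1, C)
S  (by R1: H2, C1)
Y  (by R4: U)
T  (by R7: D, L, E2)
P49  (by R11: P, B)
E  (by R21: G1, P57)
D1  (by R22: P50, H1)
H3  (by R27: D1, P55, D2)
A  (by R32: H3, C1)
P54  (by R12: E, B)
P59  (by R20: P54)
P52  (by R25: P59)
E3  (by R14: P52, Y, F1)
B3  (by R19: E3, T, C3)
F  (by R5: B3, S, A)
R  (by R10: F)
E1  (by R23: R, C1)
Z  (by R36: E1, P49)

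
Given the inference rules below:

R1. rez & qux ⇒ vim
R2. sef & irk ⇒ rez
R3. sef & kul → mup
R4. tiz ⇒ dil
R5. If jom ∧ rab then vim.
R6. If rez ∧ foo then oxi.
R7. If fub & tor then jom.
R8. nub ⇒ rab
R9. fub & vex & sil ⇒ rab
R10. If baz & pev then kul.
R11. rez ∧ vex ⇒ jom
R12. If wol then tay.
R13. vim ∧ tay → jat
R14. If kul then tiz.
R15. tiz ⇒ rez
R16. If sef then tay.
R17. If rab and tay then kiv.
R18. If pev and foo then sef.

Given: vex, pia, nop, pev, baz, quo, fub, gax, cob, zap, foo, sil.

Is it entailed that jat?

Yes

rab  (by R9: fub, vex, sil)
kul  (by R10: baz, pev)
tiz  (by R14: kul)
rez  (by R15: tiz)
sef  (by R18: pev, foo)
jom  (by R11: rez, vex)
tay  (by R16: sef)
vim  (by R5: jom, rab)
jat  (by R13: vim, tay)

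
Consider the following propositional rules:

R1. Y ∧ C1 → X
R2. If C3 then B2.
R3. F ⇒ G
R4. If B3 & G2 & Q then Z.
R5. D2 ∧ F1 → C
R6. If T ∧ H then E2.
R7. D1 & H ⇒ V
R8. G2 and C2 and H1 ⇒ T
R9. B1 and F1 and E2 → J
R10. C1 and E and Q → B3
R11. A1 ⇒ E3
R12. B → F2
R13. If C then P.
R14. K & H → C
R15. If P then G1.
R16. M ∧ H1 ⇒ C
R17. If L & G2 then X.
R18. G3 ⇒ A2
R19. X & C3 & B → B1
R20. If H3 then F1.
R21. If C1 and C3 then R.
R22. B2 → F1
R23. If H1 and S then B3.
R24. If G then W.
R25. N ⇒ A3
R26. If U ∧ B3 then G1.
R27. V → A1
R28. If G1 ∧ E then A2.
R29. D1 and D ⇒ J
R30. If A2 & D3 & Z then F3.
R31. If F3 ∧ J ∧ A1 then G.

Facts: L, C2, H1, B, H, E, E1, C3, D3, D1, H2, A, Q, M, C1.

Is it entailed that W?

Forward chaining from the given facts derives: B2, V, B3, F2, C, R, F1, A1, E3, P, G1, A2.
The only rule concluding W is R24, which needs G; that is never established.

No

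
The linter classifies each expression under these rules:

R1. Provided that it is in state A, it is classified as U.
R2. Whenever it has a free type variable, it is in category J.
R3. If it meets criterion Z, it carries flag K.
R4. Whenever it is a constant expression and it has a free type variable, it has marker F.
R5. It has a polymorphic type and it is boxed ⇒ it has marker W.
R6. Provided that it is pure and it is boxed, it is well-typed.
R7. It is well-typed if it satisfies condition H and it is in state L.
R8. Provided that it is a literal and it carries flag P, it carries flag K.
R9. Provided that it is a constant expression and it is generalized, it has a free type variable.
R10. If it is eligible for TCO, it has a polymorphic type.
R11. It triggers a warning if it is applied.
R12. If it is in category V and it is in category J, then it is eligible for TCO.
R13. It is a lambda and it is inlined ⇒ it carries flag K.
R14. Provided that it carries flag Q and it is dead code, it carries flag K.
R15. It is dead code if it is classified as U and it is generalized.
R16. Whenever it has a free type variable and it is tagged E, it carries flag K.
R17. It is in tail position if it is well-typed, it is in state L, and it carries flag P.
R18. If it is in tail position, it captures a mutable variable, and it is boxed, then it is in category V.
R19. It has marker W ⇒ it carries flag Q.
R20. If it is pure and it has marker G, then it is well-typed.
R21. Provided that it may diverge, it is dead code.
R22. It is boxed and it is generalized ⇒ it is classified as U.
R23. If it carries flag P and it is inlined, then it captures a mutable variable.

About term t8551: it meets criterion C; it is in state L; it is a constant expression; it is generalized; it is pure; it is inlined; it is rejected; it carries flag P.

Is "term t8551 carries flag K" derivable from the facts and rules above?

No

Forward chaining from the given facts derives: has a free type variable, captures a mutable variable, is in category J, has marker F.
Rules concluding "it carries flag K": R3 needs "it meets criterion Z"; R8 needs "it is a literal"; R13 needs "it is a lambda"; R14 needs "it carries flag Q"; R16 needs "it is tagged E" — none of these are established.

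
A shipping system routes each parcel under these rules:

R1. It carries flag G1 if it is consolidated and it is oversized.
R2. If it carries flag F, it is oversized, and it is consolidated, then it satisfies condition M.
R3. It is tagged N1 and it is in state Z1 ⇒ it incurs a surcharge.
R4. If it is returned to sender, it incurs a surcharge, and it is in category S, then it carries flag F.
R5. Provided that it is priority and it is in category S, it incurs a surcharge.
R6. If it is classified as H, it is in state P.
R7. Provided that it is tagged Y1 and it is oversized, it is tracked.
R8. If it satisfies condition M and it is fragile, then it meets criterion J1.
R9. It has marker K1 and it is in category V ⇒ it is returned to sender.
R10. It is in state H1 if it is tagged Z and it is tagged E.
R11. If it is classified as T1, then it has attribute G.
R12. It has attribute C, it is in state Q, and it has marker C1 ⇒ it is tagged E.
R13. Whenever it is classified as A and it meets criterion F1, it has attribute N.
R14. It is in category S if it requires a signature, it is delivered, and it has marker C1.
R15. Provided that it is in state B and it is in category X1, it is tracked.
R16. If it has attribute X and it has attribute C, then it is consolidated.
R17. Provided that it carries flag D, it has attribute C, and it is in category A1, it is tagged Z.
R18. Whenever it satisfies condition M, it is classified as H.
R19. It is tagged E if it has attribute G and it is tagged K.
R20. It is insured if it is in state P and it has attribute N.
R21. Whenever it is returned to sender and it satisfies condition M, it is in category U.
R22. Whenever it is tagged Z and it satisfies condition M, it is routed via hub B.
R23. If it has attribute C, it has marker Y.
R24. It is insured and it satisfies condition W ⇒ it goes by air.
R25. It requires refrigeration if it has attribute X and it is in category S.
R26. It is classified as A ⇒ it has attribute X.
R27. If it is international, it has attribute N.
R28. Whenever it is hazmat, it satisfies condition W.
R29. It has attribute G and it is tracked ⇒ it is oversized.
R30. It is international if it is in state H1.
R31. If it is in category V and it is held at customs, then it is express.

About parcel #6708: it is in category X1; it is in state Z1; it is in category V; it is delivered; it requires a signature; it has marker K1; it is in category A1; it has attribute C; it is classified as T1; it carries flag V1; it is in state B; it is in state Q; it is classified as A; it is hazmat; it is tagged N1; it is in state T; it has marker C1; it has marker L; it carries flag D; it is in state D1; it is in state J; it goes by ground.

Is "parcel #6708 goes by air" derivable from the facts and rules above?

By R3 (it is tagged N1, it is in state Z1): it incurs a surcharge.
By R9 (it has marker K1, it is in category V): it is returned to sender.
By R11 (it is classified as T1): it has attribute G.
By R12 (it has attribute C, it is in state Q, it has marker C1): it is tagged E.
By R14 (it requires a signature, it is delivered, it has marker C1): it is in category S.
By R15 (it is in state B, it is in category X1): it is tracked.
By R17 (it carries flag D, it has attribute C, it is in category A1): it is tagged Z.
By R26 (it is classified as A): it has attribute X.
By R28 (it is hazmat): it satisfies condition W.
By R29 (it has attribute G, it is tracked): it is oversized.
By R4 (it is returned to sender, it incurs a surcharge, it is in category S): it carries flag F.
By R10 (it is tagged Z, it is tagged E): it is in state H1.
By R16 (it has attribute X, it has attribute C): it is consolidated.
By R30 (it is in state H1): it is international.
By R2 (it carries flag F, it is oversized, it is consolidated): it satisfies condition M.
By R18 (it satisfies condition M): it is classified as H.
By R27 (it is international): it has attribute N.
By R6 (it is classified as H): it is in state P.
By R20 (it is in state P, it has attribute N): it is insured.
By R24 (it is insured, it satisfies condition W): it goes by air.

Yes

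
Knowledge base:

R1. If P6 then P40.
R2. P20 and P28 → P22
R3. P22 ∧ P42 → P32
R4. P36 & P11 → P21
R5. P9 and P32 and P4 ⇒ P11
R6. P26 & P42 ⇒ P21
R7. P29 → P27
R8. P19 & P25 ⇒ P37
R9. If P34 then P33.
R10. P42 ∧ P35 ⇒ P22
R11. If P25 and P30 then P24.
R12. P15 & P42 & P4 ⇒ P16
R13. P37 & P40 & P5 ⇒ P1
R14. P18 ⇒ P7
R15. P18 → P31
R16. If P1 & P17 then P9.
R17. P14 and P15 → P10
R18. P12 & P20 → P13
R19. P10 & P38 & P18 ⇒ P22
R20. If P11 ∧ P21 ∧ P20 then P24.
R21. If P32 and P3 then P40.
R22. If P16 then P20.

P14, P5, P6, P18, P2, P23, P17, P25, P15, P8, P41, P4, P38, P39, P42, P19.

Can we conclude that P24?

No

Forward chaining from the given facts derives: P40, P37, P16, P1, P7, P31, P9, P10, P22, P20, P32, P11.
Rules concluding P24: R11 needs P30; R20 needs P21 — none of these are established.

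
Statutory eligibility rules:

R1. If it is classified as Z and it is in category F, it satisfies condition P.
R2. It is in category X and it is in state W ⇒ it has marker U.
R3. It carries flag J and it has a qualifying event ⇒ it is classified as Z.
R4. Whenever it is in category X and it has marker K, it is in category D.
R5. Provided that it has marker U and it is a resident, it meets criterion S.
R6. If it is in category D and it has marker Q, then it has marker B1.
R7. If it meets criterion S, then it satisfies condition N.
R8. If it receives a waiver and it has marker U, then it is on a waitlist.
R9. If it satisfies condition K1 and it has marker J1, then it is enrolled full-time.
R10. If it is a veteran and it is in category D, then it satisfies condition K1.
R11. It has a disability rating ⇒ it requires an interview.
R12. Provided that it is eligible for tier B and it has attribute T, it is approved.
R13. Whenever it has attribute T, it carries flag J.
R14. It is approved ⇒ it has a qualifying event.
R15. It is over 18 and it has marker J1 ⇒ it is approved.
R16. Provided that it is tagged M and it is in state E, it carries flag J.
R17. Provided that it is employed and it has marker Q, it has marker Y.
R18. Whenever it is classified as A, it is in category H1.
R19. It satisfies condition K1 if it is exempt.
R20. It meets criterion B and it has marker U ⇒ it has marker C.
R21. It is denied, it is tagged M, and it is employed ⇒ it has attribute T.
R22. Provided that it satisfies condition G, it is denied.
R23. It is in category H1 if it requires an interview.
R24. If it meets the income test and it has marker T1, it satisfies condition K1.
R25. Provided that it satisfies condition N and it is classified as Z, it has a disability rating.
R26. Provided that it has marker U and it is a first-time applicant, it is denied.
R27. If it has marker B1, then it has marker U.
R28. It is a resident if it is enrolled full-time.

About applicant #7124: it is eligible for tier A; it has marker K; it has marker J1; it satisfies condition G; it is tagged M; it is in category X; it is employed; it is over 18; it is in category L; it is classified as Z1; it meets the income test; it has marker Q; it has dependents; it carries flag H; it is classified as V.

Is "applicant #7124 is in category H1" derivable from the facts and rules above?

No

Forward chaining from the given facts derives: is in category D, has marker B1, is approved, has marker Y, is denied, has marker U, has a qualifying event, has attribute T, carries flag J, is classified as Z.
Rules concluding "it is in category H1": R18 needs "it is classified as A"; R23 needs "it requires an interview" — none of these are established.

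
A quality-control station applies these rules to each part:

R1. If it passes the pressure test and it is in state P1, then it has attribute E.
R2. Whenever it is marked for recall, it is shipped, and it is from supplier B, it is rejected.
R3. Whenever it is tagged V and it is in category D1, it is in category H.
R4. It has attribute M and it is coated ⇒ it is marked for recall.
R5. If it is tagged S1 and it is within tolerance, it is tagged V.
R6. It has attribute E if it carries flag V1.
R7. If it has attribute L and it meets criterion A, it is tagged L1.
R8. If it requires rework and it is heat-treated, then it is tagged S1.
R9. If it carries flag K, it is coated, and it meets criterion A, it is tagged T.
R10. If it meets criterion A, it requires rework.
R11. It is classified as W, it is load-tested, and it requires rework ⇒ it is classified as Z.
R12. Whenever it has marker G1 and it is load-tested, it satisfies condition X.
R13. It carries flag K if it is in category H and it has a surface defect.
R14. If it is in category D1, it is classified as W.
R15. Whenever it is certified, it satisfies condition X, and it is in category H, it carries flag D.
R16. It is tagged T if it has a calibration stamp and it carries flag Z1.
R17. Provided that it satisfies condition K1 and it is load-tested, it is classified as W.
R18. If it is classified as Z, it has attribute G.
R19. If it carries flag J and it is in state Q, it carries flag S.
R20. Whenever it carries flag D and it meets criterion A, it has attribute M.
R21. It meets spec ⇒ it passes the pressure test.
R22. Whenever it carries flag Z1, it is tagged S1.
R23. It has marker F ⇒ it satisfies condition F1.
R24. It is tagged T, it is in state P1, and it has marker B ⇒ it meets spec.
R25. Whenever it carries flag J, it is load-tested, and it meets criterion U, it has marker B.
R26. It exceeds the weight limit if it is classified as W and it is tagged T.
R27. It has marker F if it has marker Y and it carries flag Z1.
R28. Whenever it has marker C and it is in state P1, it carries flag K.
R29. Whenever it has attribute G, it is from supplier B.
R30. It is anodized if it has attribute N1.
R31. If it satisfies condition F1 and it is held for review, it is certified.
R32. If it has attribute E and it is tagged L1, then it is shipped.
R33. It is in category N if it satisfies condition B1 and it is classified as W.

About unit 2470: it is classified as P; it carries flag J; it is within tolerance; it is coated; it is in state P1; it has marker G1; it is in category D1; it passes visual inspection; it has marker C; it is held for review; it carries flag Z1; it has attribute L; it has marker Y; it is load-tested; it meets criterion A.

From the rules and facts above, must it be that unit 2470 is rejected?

Forward chaining from the given facts derives: is tagged L1, requires rework, satisfies condition X, is classified as W, is tagged S1, has marker F, carries flag K, is tagged V, is tagged T, is classified as Z, has attribute G, satisfies condition F1, exceeds the weight limit, is from supplier B, is certified, is in category H, carries flag D, has attribute M, is marked for recall.
The only rule concluding "it is rejected" is R2, which needs "it is shipped"; that is never established.

No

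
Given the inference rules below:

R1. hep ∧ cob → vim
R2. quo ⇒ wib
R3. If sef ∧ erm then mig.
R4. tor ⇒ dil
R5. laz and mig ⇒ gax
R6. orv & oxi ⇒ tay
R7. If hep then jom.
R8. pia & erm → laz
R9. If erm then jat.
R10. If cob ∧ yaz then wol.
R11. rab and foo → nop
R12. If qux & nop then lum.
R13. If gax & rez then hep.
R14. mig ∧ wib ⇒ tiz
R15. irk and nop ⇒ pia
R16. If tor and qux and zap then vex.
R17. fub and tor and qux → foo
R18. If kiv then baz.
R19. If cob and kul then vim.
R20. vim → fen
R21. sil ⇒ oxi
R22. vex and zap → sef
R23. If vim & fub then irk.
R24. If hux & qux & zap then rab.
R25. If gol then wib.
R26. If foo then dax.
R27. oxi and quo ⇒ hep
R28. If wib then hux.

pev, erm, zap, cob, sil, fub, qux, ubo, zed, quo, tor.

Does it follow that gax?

wib  (by R2: quo)
vex  (by R16: tor, qux, zap)
foo  (by R17: fub, tor, qux)
oxi  (by R21: sil)
sef  (by R22: vex, zap)
hep  (by R27: oxi, quo)
hux  (by R28: wib)
vim  (by R1: hep, cob)
mig  (by R3: sef, erm)
irk  (by R23: vim, fub)
rab  (by R24: hux, qux, zap)
nop  (by R11: rab, foo)
pia  (by R15: irk, nop)
laz  (by R8: pia, erm)
gax  (by R5: laz, mig)

Yes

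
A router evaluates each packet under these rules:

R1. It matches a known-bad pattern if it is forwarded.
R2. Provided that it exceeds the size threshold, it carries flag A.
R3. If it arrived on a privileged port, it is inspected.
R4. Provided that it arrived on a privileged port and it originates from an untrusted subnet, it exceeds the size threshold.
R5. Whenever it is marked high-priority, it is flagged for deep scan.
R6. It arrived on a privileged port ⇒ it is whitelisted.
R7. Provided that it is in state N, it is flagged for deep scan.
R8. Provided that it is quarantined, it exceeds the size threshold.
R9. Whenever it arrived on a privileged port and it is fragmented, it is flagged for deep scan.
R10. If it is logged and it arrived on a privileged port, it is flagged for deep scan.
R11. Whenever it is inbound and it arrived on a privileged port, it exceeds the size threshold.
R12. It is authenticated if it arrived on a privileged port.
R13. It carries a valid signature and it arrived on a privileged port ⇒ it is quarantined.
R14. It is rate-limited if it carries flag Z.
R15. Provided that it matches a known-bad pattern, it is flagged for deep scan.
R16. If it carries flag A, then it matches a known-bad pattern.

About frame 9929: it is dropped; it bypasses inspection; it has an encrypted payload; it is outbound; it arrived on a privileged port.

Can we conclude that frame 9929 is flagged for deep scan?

Forward chaining from the given facts derives: is inspected, is whitelisted, is authenticated.
Rules concluding "it is flagged for deep scan": R5 needs "it is marked high-priority"; R7 needs "it is in state N"; R9 needs "it is fragmented"; R10 needs "it is logged"; R15 needs "it matches a known-bad pattern" — none of these are established.

No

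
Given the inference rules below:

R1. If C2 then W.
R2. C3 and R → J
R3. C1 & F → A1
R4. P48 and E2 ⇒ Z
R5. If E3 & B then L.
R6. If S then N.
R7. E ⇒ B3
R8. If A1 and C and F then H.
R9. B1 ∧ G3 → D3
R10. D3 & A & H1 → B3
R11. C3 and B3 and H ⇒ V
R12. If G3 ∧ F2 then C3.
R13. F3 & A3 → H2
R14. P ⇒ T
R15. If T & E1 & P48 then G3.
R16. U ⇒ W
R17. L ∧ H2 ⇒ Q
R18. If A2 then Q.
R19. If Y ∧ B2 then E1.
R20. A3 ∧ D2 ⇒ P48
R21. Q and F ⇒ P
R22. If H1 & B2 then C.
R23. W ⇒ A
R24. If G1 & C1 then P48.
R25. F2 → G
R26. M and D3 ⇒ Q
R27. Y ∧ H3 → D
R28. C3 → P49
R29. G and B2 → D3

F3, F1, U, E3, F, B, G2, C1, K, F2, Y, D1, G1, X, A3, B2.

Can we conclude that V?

Forward chaining from the given facts derives: A1, L, H2, W, Q, E1, P, A, P48, G, D3, T, G3, C3, P49.
The only rule concluding V is R11, which needs B3; that is never established.

No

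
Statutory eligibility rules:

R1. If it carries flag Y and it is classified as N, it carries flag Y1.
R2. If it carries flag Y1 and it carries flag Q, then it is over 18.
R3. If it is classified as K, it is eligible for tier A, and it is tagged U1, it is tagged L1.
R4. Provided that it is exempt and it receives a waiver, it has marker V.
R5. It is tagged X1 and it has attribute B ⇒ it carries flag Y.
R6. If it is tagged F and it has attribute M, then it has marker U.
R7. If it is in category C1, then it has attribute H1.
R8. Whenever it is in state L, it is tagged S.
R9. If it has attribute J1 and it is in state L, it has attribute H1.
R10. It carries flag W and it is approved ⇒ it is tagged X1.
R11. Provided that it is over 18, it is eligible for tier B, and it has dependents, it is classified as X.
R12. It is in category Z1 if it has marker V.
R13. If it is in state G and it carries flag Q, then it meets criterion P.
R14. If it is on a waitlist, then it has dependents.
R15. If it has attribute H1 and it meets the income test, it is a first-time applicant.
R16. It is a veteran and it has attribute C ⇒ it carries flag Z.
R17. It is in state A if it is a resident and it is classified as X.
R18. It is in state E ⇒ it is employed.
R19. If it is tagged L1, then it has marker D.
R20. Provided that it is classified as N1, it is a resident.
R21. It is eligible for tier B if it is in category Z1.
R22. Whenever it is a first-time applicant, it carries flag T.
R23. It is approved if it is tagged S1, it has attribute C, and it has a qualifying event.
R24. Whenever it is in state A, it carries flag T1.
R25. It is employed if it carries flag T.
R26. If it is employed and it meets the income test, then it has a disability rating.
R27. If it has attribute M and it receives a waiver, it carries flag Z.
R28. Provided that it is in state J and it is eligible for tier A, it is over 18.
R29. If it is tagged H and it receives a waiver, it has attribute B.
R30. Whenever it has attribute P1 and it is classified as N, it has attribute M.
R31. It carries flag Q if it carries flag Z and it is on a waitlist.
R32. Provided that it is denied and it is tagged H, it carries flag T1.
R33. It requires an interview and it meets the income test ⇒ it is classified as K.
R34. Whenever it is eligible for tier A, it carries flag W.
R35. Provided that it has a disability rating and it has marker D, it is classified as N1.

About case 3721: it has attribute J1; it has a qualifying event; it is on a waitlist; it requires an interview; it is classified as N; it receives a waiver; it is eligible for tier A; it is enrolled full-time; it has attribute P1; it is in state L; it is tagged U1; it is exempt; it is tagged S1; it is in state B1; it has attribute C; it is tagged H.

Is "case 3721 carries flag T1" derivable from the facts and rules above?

No

Forward chaining from the given facts derives: has marker V, is tagged S, has attribute H1, is in category Z1, has dependents, is eligible for tier B, is approved, has attribute B, has attribute M, carries flag W, is tagged X1, carries flag Z, carries flag Q, carries flag Y, carries flag Y1, is over 18, is classified as X.
Rules concluding "it carries flag T1": R24 needs "it is in state A"; R32 needs "it is denied" — none of these are established.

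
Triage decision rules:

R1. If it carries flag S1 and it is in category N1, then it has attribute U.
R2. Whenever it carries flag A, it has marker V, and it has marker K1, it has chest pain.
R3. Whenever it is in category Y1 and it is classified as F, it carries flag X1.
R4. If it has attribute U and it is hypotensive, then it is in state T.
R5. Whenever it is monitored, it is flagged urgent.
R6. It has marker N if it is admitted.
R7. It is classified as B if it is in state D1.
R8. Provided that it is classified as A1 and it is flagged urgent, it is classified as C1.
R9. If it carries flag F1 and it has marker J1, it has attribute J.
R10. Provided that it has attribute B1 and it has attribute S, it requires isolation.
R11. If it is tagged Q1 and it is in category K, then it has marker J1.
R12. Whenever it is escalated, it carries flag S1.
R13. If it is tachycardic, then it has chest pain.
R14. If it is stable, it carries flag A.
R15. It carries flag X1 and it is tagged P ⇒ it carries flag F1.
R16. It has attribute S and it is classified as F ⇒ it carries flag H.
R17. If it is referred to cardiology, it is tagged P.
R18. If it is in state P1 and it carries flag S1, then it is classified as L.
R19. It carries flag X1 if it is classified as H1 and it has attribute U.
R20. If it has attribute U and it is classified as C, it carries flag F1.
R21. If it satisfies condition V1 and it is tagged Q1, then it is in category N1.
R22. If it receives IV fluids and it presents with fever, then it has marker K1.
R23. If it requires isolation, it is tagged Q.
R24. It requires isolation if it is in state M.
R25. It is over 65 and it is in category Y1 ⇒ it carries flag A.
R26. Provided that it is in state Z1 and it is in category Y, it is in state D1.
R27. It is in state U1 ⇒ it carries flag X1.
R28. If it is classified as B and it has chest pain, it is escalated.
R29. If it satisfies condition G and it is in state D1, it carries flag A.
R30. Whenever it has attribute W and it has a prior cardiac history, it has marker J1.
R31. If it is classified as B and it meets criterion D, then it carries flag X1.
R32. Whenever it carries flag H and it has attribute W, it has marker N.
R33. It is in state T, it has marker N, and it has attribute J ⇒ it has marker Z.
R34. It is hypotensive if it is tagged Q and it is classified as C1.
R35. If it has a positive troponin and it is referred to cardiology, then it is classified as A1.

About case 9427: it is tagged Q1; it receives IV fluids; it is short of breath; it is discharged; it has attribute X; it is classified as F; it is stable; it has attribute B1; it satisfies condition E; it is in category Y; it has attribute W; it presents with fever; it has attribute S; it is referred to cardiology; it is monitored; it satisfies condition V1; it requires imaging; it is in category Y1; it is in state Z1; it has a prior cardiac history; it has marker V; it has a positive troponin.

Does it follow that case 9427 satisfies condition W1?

Forward chaining from the given facts derives: carries flag X1, is flagged urgent, requires isolation, carries flag A, carries flag H, is tagged P, is in category N1, has marker K1, is tagged Q, is in state D1, has marker J1, has marker N, is classified as A1, has chest pain, is classified as B, is classified as C1, carries flag F1, is escalated, is hypotensive, has attribute J, carries flag S1, has attribute U, is in state T, has marker Z.
No rule has "it satisfies condition W1" as its conclusion, and it is not among the given facts.

No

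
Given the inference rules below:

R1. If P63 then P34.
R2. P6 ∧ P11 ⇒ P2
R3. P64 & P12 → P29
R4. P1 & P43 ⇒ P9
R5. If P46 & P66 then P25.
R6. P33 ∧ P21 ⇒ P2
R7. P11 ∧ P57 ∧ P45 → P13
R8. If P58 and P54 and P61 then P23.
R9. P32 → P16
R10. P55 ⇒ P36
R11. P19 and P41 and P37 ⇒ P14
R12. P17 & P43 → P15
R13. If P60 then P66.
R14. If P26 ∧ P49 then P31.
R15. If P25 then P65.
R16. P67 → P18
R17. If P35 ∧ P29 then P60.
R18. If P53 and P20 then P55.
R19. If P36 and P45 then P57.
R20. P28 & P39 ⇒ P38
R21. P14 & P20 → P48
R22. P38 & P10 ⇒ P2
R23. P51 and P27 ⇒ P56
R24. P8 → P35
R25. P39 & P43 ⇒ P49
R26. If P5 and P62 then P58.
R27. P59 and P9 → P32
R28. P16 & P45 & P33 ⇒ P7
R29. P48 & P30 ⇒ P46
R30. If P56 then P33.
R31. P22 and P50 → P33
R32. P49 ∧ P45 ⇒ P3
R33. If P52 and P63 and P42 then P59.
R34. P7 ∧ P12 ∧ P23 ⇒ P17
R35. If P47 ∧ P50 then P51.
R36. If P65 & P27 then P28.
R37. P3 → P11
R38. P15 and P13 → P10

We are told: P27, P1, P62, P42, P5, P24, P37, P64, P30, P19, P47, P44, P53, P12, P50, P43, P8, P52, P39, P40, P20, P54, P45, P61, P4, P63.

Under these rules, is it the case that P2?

No

Forward chaining from the given facts derives: P34, P29, P9, P55, P35, P49, P58, P3, P59, P51, P11, P23, P36, P60, P57, P56, P32, P33, P13, P16, P66, P7, P17, P15, P10.
Rules concluding P2: R2 needs P6; R6 needs P21; R22 needs P38 — none of these are established.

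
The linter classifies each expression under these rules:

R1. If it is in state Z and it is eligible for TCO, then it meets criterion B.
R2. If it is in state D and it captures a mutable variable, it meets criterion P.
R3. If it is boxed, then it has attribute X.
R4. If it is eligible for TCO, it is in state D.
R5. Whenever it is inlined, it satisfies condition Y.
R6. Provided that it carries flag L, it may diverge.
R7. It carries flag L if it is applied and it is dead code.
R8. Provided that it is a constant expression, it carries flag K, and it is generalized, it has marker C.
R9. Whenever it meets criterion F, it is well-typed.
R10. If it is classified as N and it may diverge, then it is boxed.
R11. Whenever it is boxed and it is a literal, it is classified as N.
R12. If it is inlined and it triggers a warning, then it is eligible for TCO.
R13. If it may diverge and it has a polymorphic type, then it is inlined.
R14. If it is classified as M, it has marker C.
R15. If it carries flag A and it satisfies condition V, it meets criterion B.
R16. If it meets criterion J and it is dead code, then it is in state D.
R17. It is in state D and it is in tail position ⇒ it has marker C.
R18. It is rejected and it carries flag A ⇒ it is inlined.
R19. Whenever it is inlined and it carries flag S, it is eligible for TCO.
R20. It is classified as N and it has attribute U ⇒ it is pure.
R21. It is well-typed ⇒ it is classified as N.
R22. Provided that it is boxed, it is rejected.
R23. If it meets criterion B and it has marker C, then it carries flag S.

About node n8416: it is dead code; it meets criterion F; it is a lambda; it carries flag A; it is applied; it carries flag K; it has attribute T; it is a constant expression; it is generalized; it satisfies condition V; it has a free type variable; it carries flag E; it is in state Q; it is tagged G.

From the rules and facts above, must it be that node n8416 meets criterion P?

No

Forward chaining from the given facts derives: carries flag L, has marker C, is well-typed, meets criterion B, is classified as N, carries flag S, may diverge, is boxed, is rejected, has attribute X, is inlined, is eligible for TCO, is in state D, satisfies condition Y.
The only rule concluding "it meets criterion P" is R2, which needs "it captures a mutable variable"; that is never established.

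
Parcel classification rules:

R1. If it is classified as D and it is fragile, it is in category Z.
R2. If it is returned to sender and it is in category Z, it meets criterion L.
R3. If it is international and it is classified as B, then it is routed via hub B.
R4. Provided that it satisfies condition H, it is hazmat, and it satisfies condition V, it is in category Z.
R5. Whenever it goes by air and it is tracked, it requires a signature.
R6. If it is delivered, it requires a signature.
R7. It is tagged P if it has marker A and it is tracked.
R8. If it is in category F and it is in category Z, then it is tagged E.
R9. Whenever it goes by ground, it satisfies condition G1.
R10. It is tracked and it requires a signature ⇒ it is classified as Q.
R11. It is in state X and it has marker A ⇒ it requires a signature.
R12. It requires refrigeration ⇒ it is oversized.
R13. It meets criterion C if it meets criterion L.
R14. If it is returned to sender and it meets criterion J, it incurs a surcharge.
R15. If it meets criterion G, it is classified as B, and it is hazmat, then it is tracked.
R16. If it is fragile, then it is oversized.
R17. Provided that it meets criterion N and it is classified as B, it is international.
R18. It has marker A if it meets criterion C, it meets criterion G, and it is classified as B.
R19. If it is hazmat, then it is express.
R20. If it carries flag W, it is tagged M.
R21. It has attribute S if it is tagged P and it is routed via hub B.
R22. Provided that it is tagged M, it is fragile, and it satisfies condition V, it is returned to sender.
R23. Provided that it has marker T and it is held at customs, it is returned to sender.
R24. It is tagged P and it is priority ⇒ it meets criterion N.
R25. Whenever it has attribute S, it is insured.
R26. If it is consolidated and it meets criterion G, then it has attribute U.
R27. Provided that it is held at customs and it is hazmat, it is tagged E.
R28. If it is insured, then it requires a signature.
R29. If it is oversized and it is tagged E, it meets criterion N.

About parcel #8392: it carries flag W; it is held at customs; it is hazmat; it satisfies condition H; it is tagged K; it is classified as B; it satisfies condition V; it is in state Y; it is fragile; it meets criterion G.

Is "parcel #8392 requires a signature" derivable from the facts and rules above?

By R4 (it satisfies condition H, it is hazmat, it satisfies condition V): it is in category Z.
By R15 (it meets criterion G, it is classified as B, it is hazmat): it is tracked.
By R16 (it is fragile): it is oversized.
By R20 (it carries flag W): it is tagged M.
By R22 (it is tagged M, it is fragile, it satisfies condition V): it is returned to sender.
By R27 (it is held at customs, it is hazmat): it is tagged E.
By R29 (it is oversized, it is tagged E): it meets criterion N.
By R2 (it is returned to sender, it is in category Z): it meets criterion L.
By R13 (it meets criterion L): it meets criterion C.
By R17 (it meets criterion N, it is classified as B): it is international.
By R18 (it meets criterion C, it meets criterion G, it is classified as B): it has marker A.
By R3 (it is international, it is classified as B): it is routed via hub B.
By R7 (it has marker A, it is tracked): it is tagged P.
By R21 (it is tagged P, it is routed via hub B): it has attribute S.
By R25 (it has attribute S): it is insured.
By R28 (it is insured): it requires a signature.

Yes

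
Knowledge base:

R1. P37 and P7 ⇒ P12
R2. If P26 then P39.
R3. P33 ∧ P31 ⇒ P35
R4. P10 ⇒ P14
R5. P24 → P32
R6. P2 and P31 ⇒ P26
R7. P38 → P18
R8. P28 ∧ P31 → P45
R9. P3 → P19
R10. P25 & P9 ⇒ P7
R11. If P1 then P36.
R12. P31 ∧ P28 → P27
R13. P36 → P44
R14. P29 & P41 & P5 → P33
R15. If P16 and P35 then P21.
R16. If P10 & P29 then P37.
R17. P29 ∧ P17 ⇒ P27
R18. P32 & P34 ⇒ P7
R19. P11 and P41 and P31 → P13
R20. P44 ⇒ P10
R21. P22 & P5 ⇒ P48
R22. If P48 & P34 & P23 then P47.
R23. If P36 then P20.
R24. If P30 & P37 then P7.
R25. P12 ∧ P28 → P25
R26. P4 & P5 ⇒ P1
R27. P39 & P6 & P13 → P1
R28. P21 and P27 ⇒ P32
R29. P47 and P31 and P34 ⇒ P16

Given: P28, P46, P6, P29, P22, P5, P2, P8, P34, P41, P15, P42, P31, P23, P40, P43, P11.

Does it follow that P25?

P26  (by R6: P2, P31)
P27  (by R12: P31, P28)
P33  (by R14: P29, P41, P5)
P13  (by R19: P11, P41, P31)
P48  (by R21: P22, P5)
P47  (by R22: P48, P34, P23)
P16  (by R29: P47, P31, P34)
P39  (by R2: P26)
P35  (by R3: P33, P31)
P21  (by R15: P16, P35)
P1  (by R27: P39, P6, P13)
P32  (by R28: P21, P27)
P36  (by R11: P1)
P44  (by R13: P36)
P7  (by R18: P32, P34)
P10  (by R20: P44)
P37  (by R16: P10, P29)
P12  (by R1: P37, P7)
P25  (by R25: P12, P28)

Yes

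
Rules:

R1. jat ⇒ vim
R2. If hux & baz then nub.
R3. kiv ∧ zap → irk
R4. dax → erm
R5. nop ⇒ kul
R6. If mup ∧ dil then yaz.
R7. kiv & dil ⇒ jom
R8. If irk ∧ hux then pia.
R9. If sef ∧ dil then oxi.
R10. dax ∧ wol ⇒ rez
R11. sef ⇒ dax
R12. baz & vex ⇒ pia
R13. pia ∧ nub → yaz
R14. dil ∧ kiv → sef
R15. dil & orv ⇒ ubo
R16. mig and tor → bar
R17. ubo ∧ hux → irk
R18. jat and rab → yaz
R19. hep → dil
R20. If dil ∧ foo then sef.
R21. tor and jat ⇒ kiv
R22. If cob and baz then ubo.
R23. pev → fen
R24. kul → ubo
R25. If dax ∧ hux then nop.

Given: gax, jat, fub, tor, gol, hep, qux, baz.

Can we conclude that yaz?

Forward chaining from the given facts derives: vim, dil, kiv, jom, sef, oxi, dax, erm.
Rules concluding yaz: R6 needs mup; R13 needs pia; R18 needs rab — none of these are established.

No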